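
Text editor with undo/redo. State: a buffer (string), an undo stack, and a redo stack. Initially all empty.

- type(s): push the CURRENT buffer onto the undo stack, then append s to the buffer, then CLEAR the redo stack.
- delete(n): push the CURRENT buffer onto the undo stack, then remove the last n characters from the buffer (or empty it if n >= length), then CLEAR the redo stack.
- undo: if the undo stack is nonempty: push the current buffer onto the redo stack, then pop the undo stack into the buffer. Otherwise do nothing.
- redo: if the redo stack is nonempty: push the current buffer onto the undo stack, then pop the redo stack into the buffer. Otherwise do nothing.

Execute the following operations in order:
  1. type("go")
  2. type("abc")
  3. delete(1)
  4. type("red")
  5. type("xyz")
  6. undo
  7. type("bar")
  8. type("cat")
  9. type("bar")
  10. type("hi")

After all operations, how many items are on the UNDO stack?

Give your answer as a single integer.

Answer: 8

Derivation:
After op 1 (type): buf='go' undo_depth=1 redo_depth=0
After op 2 (type): buf='goabc' undo_depth=2 redo_depth=0
After op 3 (delete): buf='goab' undo_depth=3 redo_depth=0
After op 4 (type): buf='goabred' undo_depth=4 redo_depth=0
After op 5 (type): buf='goabredxyz' undo_depth=5 redo_depth=0
After op 6 (undo): buf='goabred' undo_depth=4 redo_depth=1
After op 7 (type): buf='goabredbar' undo_depth=5 redo_depth=0
After op 8 (type): buf='goabredbarcat' undo_depth=6 redo_depth=0
After op 9 (type): buf='goabredbarcatbar' undo_depth=7 redo_depth=0
After op 10 (type): buf='goabredbarcatbarhi' undo_depth=8 redo_depth=0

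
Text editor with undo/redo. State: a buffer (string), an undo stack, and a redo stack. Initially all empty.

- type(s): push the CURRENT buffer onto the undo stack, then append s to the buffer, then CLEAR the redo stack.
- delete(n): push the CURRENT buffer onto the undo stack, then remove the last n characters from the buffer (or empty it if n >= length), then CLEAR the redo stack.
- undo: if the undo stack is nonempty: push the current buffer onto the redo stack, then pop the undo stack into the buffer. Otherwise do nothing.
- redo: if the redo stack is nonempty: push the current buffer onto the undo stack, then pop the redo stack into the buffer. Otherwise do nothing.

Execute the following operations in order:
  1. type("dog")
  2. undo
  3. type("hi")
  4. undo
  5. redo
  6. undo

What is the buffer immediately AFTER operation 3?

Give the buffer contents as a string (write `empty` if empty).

After op 1 (type): buf='dog' undo_depth=1 redo_depth=0
After op 2 (undo): buf='(empty)' undo_depth=0 redo_depth=1
After op 3 (type): buf='hi' undo_depth=1 redo_depth=0

Answer: hi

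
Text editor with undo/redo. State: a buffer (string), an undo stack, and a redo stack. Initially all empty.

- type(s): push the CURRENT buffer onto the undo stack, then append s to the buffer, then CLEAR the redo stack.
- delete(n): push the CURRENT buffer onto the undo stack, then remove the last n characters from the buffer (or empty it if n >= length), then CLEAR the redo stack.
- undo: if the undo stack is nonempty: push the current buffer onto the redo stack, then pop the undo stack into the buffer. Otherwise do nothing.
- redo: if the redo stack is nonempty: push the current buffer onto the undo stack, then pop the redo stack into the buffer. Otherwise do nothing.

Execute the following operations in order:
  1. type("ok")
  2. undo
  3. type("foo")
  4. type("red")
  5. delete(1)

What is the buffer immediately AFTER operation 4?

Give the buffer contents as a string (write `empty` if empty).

After op 1 (type): buf='ok' undo_depth=1 redo_depth=0
After op 2 (undo): buf='(empty)' undo_depth=0 redo_depth=1
After op 3 (type): buf='foo' undo_depth=1 redo_depth=0
After op 4 (type): buf='foored' undo_depth=2 redo_depth=0

Answer: foored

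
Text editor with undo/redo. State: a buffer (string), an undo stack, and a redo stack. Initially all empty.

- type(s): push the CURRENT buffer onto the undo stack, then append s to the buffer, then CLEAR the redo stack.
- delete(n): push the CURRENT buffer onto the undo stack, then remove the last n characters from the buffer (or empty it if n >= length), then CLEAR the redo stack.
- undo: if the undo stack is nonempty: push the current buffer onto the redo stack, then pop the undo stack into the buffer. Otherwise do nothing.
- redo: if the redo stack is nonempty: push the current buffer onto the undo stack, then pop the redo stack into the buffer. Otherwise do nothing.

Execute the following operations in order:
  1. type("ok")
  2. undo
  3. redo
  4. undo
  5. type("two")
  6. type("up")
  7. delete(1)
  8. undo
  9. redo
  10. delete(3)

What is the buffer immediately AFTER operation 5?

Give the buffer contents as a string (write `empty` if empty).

Answer: two

Derivation:
After op 1 (type): buf='ok' undo_depth=1 redo_depth=0
After op 2 (undo): buf='(empty)' undo_depth=0 redo_depth=1
After op 3 (redo): buf='ok' undo_depth=1 redo_depth=0
After op 4 (undo): buf='(empty)' undo_depth=0 redo_depth=1
After op 5 (type): buf='two' undo_depth=1 redo_depth=0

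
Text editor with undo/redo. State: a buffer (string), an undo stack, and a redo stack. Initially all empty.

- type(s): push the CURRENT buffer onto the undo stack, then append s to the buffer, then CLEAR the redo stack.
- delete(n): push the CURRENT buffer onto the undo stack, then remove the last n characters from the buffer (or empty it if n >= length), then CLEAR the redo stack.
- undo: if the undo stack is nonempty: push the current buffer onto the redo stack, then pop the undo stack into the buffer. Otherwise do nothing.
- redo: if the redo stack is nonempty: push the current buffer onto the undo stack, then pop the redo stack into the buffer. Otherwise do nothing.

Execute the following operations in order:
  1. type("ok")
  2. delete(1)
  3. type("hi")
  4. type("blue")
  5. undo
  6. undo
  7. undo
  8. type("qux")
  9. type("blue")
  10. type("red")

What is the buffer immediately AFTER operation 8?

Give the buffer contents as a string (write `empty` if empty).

After op 1 (type): buf='ok' undo_depth=1 redo_depth=0
After op 2 (delete): buf='o' undo_depth=2 redo_depth=0
After op 3 (type): buf='ohi' undo_depth=3 redo_depth=0
After op 4 (type): buf='ohiblue' undo_depth=4 redo_depth=0
After op 5 (undo): buf='ohi' undo_depth=3 redo_depth=1
After op 6 (undo): buf='o' undo_depth=2 redo_depth=2
After op 7 (undo): buf='ok' undo_depth=1 redo_depth=3
After op 8 (type): buf='okqux' undo_depth=2 redo_depth=0

Answer: okqux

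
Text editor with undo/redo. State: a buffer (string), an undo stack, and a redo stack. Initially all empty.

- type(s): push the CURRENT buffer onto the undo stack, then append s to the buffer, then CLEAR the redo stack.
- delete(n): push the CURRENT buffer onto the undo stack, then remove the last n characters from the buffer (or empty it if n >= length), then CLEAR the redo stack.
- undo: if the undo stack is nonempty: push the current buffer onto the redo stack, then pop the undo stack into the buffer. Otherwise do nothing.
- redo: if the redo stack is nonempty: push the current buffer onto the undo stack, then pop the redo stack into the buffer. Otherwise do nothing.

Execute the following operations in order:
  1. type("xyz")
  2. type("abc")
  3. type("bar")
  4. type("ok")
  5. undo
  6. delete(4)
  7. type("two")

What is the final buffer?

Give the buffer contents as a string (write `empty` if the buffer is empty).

After op 1 (type): buf='xyz' undo_depth=1 redo_depth=0
After op 2 (type): buf='xyzabc' undo_depth=2 redo_depth=0
After op 3 (type): buf='xyzabcbar' undo_depth=3 redo_depth=0
After op 4 (type): buf='xyzabcbarok' undo_depth=4 redo_depth=0
After op 5 (undo): buf='xyzabcbar' undo_depth=3 redo_depth=1
After op 6 (delete): buf='xyzab' undo_depth=4 redo_depth=0
After op 7 (type): buf='xyzabtwo' undo_depth=5 redo_depth=0

Answer: xyzabtwo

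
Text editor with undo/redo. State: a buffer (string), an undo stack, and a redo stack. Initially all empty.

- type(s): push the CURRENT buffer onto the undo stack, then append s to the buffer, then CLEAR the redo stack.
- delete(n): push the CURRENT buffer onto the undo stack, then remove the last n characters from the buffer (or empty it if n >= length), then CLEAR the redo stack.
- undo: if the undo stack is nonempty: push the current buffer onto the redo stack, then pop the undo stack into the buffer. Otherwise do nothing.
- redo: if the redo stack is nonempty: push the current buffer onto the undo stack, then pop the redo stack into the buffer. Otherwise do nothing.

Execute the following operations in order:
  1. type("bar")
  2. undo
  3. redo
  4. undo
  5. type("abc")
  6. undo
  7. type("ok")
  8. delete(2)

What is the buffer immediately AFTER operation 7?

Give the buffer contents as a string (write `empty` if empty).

After op 1 (type): buf='bar' undo_depth=1 redo_depth=0
After op 2 (undo): buf='(empty)' undo_depth=0 redo_depth=1
After op 3 (redo): buf='bar' undo_depth=1 redo_depth=0
After op 4 (undo): buf='(empty)' undo_depth=0 redo_depth=1
After op 5 (type): buf='abc' undo_depth=1 redo_depth=0
After op 6 (undo): buf='(empty)' undo_depth=0 redo_depth=1
After op 7 (type): buf='ok' undo_depth=1 redo_depth=0

Answer: ok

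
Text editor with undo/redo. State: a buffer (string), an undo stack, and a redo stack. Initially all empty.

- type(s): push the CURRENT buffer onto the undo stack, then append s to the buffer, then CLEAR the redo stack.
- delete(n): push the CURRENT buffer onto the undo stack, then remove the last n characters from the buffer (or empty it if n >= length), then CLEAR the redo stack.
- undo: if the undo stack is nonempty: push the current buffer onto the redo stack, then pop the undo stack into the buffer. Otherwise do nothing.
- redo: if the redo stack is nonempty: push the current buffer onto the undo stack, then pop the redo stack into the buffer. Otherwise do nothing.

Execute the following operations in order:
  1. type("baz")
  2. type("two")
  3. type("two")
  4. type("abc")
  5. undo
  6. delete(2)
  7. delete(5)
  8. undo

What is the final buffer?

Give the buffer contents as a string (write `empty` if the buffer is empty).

After op 1 (type): buf='baz' undo_depth=1 redo_depth=0
After op 2 (type): buf='baztwo' undo_depth=2 redo_depth=0
After op 3 (type): buf='baztwotwo' undo_depth=3 redo_depth=0
After op 4 (type): buf='baztwotwoabc' undo_depth=4 redo_depth=0
After op 5 (undo): buf='baztwotwo' undo_depth=3 redo_depth=1
After op 6 (delete): buf='baztwot' undo_depth=4 redo_depth=0
After op 7 (delete): buf='ba' undo_depth=5 redo_depth=0
After op 8 (undo): buf='baztwot' undo_depth=4 redo_depth=1

Answer: baztwot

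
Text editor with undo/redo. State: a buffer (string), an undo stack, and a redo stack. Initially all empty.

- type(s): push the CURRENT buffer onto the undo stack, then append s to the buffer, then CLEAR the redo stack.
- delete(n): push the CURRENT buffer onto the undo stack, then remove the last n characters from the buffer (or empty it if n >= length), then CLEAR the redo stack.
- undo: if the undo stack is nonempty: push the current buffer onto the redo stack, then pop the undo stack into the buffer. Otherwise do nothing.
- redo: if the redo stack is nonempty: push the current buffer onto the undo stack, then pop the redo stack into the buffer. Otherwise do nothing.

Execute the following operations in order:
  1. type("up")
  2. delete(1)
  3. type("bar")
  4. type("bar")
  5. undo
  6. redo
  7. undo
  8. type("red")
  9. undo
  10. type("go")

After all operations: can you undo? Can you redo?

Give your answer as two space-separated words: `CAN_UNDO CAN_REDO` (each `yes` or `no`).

Answer: yes no

Derivation:
After op 1 (type): buf='up' undo_depth=1 redo_depth=0
After op 2 (delete): buf='u' undo_depth=2 redo_depth=0
After op 3 (type): buf='ubar' undo_depth=3 redo_depth=0
After op 4 (type): buf='ubarbar' undo_depth=4 redo_depth=0
After op 5 (undo): buf='ubar' undo_depth=3 redo_depth=1
After op 6 (redo): buf='ubarbar' undo_depth=4 redo_depth=0
After op 7 (undo): buf='ubar' undo_depth=3 redo_depth=1
After op 8 (type): buf='ubarred' undo_depth=4 redo_depth=0
After op 9 (undo): buf='ubar' undo_depth=3 redo_depth=1
After op 10 (type): buf='ubargo' undo_depth=4 redo_depth=0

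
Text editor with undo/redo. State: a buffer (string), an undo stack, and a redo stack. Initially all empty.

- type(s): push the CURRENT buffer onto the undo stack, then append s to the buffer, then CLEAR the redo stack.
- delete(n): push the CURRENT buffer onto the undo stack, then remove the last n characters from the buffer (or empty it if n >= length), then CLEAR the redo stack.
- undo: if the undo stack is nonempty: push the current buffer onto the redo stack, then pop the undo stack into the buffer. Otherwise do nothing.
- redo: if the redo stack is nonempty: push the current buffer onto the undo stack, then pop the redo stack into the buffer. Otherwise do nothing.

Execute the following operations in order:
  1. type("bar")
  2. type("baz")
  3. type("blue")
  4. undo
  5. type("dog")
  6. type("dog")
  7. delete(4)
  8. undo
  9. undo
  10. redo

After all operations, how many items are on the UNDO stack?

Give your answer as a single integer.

After op 1 (type): buf='bar' undo_depth=1 redo_depth=0
After op 2 (type): buf='barbaz' undo_depth=2 redo_depth=0
After op 3 (type): buf='barbazblue' undo_depth=3 redo_depth=0
After op 4 (undo): buf='barbaz' undo_depth=2 redo_depth=1
After op 5 (type): buf='barbazdog' undo_depth=3 redo_depth=0
After op 6 (type): buf='barbazdogdog' undo_depth=4 redo_depth=0
After op 7 (delete): buf='barbazdo' undo_depth=5 redo_depth=0
After op 8 (undo): buf='barbazdogdog' undo_depth=4 redo_depth=1
After op 9 (undo): buf='barbazdog' undo_depth=3 redo_depth=2
After op 10 (redo): buf='barbazdogdog' undo_depth=4 redo_depth=1

Answer: 4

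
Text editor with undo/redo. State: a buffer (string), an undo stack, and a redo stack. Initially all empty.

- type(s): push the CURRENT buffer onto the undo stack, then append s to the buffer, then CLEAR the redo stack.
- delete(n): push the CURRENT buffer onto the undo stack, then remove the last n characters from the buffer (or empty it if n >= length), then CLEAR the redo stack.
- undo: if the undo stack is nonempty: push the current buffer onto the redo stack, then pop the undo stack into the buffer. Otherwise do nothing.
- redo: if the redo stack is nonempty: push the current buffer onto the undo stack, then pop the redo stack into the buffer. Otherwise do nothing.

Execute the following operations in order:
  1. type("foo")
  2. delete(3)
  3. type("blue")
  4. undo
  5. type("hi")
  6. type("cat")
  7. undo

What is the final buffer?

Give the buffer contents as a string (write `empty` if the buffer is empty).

Answer: hi

Derivation:
After op 1 (type): buf='foo' undo_depth=1 redo_depth=0
After op 2 (delete): buf='(empty)' undo_depth=2 redo_depth=0
After op 3 (type): buf='blue' undo_depth=3 redo_depth=0
After op 4 (undo): buf='(empty)' undo_depth=2 redo_depth=1
After op 5 (type): buf='hi' undo_depth=3 redo_depth=0
After op 6 (type): buf='hicat' undo_depth=4 redo_depth=0
After op 7 (undo): buf='hi' undo_depth=3 redo_depth=1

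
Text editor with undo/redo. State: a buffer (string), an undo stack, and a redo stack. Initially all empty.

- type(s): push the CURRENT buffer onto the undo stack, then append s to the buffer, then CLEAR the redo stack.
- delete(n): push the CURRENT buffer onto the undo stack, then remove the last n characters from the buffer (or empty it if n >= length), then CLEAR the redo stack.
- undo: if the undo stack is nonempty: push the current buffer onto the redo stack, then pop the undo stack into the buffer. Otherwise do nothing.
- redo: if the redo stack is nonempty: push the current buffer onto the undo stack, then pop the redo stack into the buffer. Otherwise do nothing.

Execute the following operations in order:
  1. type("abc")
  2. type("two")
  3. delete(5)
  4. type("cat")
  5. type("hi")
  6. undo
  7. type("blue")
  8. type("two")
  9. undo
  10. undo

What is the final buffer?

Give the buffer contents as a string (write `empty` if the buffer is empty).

After op 1 (type): buf='abc' undo_depth=1 redo_depth=0
After op 2 (type): buf='abctwo' undo_depth=2 redo_depth=0
After op 3 (delete): buf='a' undo_depth=3 redo_depth=0
After op 4 (type): buf='acat' undo_depth=4 redo_depth=0
After op 5 (type): buf='acathi' undo_depth=5 redo_depth=0
After op 6 (undo): buf='acat' undo_depth=4 redo_depth=1
After op 7 (type): buf='acatblue' undo_depth=5 redo_depth=0
After op 8 (type): buf='acatbluetwo' undo_depth=6 redo_depth=0
After op 9 (undo): buf='acatblue' undo_depth=5 redo_depth=1
After op 10 (undo): buf='acat' undo_depth=4 redo_depth=2

Answer: acat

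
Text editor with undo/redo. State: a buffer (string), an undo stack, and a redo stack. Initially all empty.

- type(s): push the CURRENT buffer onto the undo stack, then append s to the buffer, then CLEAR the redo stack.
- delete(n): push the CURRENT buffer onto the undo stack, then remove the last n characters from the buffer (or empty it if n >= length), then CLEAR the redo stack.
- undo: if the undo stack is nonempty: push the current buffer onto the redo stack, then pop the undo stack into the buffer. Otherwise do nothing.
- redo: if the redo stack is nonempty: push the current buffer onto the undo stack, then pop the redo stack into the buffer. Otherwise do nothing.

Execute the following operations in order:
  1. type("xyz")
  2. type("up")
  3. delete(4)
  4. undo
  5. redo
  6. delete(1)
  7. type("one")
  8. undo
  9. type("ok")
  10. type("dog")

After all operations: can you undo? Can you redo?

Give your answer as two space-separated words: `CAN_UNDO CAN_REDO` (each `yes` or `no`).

Answer: yes no

Derivation:
After op 1 (type): buf='xyz' undo_depth=1 redo_depth=0
After op 2 (type): buf='xyzup' undo_depth=2 redo_depth=0
After op 3 (delete): buf='x' undo_depth=3 redo_depth=0
After op 4 (undo): buf='xyzup' undo_depth=2 redo_depth=1
After op 5 (redo): buf='x' undo_depth=3 redo_depth=0
After op 6 (delete): buf='(empty)' undo_depth=4 redo_depth=0
After op 7 (type): buf='one' undo_depth=5 redo_depth=0
After op 8 (undo): buf='(empty)' undo_depth=4 redo_depth=1
After op 9 (type): buf='ok' undo_depth=5 redo_depth=0
After op 10 (type): buf='okdog' undo_depth=6 redo_depth=0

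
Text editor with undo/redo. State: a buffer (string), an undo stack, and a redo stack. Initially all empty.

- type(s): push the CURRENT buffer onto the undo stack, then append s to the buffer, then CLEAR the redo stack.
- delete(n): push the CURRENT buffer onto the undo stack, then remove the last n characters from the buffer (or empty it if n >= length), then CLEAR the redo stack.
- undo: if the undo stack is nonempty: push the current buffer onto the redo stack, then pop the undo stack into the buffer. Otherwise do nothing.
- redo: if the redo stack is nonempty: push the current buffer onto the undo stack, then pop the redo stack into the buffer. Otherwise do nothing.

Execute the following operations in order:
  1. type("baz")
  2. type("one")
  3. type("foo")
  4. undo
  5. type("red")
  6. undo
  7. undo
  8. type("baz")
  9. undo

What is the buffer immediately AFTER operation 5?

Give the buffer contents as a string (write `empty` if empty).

After op 1 (type): buf='baz' undo_depth=1 redo_depth=0
After op 2 (type): buf='bazone' undo_depth=2 redo_depth=0
After op 3 (type): buf='bazonefoo' undo_depth=3 redo_depth=0
After op 4 (undo): buf='bazone' undo_depth=2 redo_depth=1
After op 5 (type): buf='bazonered' undo_depth=3 redo_depth=0

Answer: bazonered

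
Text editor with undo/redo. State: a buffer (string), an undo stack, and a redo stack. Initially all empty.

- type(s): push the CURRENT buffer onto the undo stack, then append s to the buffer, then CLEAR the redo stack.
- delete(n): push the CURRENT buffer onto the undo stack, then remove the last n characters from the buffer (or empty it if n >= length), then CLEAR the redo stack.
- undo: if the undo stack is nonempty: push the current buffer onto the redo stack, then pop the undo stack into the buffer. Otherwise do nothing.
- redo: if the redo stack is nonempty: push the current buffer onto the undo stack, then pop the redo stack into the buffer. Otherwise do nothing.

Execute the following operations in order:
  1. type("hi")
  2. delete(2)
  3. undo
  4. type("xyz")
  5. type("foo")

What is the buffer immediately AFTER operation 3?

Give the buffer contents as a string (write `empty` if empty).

Answer: hi

Derivation:
After op 1 (type): buf='hi' undo_depth=1 redo_depth=0
After op 2 (delete): buf='(empty)' undo_depth=2 redo_depth=0
After op 3 (undo): buf='hi' undo_depth=1 redo_depth=1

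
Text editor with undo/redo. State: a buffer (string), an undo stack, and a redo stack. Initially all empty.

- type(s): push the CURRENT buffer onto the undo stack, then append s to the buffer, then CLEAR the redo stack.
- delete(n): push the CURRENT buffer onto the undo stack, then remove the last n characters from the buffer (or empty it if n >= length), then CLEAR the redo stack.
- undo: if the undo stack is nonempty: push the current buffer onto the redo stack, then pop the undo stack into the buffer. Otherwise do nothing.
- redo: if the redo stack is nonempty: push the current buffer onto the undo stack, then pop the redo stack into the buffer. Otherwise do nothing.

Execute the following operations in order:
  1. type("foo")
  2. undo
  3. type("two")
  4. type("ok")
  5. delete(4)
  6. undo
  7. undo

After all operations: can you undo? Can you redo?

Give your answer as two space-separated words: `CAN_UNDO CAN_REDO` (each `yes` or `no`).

After op 1 (type): buf='foo' undo_depth=1 redo_depth=0
After op 2 (undo): buf='(empty)' undo_depth=0 redo_depth=1
After op 3 (type): buf='two' undo_depth=1 redo_depth=0
After op 4 (type): buf='twook' undo_depth=2 redo_depth=0
After op 5 (delete): buf='t' undo_depth=3 redo_depth=0
After op 6 (undo): buf='twook' undo_depth=2 redo_depth=1
After op 7 (undo): buf='two' undo_depth=1 redo_depth=2

Answer: yes yes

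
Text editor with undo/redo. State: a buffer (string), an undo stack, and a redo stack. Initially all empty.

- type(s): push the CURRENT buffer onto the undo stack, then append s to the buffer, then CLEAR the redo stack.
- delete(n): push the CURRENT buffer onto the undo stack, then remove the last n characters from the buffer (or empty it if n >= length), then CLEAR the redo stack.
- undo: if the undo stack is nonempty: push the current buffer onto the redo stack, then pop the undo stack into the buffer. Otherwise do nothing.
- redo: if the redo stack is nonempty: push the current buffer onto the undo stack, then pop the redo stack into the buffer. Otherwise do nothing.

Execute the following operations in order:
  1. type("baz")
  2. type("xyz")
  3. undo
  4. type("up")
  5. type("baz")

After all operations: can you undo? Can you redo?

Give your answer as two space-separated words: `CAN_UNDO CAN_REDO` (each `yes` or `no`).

After op 1 (type): buf='baz' undo_depth=1 redo_depth=0
After op 2 (type): buf='bazxyz' undo_depth=2 redo_depth=0
After op 3 (undo): buf='baz' undo_depth=1 redo_depth=1
After op 4 (type): buf='bazup' undo_depth=2 redo_depth=0
After op 5 (type): buf='bazupbaz' undo_depth=3 redo_depth=0

Answer: yes no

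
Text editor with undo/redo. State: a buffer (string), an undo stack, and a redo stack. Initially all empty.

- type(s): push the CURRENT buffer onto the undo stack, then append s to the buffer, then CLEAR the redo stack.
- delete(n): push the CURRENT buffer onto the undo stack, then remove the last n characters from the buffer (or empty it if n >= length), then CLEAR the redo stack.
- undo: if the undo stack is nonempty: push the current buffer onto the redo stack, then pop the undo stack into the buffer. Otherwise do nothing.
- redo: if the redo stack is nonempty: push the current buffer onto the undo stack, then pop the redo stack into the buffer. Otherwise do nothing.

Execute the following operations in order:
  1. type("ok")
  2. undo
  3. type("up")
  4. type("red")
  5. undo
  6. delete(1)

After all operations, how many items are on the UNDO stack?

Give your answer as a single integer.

After op 1 (type): buf='ok' undo_depth=1 redo_depth=0
After op 2 (undo): buf='(empty)' undo_depth=0 redo_depth=1
After op 3 (type): buf='up' undo_depth=1 redo_depth=0
After op 4 (type): buf='upred' undo_depth=2 redo_depth=0
After op 5 (undo): buf='up' undo_depth=1 redo_depth=1
After op 6 (delete): buf='u' undo_depth=2 redo_depth=0

Answer: 2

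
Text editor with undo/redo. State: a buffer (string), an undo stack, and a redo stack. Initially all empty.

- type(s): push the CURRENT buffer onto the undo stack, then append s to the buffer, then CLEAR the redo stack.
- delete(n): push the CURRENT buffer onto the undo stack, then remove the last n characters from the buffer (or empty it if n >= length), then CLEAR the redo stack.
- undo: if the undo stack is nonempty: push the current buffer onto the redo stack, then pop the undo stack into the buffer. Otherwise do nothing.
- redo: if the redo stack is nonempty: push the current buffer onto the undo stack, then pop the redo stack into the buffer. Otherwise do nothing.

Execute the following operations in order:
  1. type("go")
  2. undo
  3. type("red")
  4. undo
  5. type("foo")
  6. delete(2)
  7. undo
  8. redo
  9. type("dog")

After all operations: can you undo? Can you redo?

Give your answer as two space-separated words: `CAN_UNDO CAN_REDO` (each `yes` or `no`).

After op 1 (type): buf='go' undo_depth=1 redo_depth=0
After op 2 (undo): buf='(empty)' undo_depth=0 redo_depth=1
After op 3 (type): buf='red' undo_depth=1 redo_depth=0
After op 4 (undo): buf='(empty)' undo_depth=0 redo_depth=1
After op 5 (type): buf='foo' undo_depth=1 redo_depth=0
After op 6 (delete): buf='f' undo_depth=2 redo_depth=0
After op 7 (undo): buf='foo' undo_depth=1 redo_depth=1
After op 8 (redo): buf='f' undo_depth=2 redo_depth=0
After op 9 (type): buf='fdog' undo_depth=3 redo_depth=0

Answer: yes no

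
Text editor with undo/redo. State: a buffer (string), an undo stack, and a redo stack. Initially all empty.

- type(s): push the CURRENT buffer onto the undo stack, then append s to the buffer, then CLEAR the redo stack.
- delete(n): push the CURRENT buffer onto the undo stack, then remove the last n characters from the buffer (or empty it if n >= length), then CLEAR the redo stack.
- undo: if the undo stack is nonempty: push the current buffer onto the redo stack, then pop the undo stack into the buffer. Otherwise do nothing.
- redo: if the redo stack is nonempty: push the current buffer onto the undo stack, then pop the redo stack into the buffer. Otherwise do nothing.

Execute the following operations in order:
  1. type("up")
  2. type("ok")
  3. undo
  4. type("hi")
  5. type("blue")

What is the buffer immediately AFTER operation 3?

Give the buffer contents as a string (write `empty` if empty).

Answer: up

Derivation:
After op 1 (type): buf='up' undo_depth=1 redo_depth=0
After op 2 (type): buf='upok' undo_depth=2 redo_depth=0
After op 3 (undo): buf='up' undo_depth=1 redo_depth=1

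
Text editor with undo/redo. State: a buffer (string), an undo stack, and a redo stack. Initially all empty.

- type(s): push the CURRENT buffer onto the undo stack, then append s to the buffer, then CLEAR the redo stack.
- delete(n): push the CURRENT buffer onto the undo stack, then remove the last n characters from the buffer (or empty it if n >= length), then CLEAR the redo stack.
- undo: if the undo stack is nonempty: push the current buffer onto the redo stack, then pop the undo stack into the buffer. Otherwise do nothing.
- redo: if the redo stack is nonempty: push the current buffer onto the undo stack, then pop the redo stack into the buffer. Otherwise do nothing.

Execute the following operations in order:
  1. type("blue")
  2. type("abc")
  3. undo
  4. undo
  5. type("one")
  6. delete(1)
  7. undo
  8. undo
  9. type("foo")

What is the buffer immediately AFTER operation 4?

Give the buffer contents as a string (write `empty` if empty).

After op 1 (type): buf='blue' undo_depth=1 redo_depth=0
After op 2 (type): buf='blueabc' undo_depth=2 redo_depth=0
After op 3 (undo): buf='blue' undo_depth=1 redo_depth=1
After op 4 (undo): buf='(empty)' undo_depth=0 redo_depth=2

Answer: empty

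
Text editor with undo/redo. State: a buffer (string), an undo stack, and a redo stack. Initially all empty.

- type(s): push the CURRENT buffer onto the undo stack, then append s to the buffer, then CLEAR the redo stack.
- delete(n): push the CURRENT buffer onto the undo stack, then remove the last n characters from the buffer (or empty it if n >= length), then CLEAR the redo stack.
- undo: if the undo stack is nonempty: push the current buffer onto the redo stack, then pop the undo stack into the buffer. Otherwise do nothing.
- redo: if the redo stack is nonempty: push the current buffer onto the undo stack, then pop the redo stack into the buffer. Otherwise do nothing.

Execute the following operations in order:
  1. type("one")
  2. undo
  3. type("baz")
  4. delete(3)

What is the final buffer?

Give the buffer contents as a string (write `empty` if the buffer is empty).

Answer: empty

Derivation:
After op 1 (type): buf='one' undo_depth=1 redo_depth=0
After op 2 (undo): buf='(empty)' undo_depth=0 redo_depth=1
After op 3 (type): buf='baz' undo_depth=1 redo_depth=0
After op 4 (delete): buf='(empty)' undo_depth=2 redo_depth=0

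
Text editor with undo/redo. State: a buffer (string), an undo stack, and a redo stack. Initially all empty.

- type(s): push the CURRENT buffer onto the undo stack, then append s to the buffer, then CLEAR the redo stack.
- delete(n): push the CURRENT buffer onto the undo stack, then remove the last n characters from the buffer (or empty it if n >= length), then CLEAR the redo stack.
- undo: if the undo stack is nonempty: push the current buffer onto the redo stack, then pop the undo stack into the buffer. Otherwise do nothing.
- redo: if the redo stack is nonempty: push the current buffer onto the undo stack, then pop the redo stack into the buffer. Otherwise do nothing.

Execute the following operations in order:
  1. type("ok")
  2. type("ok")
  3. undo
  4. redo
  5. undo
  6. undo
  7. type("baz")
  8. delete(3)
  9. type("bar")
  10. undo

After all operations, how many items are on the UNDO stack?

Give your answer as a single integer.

Answer: 2

Derivation:
After op 1 (type): buf='ok' undo_depth=1 redo_depth=0
After op 2 (type): buf='okok' undo_depth=2 redo_depth=0
After op 3 (undo): buf='ok' undo_depth=1 redo_depth=1
After op 4 (redo): buf='okok' undo_depth=2 redo_depth=0
After op 5 (undo): buf='ok' undo_depth=1 redo_depth=1
After op 6 (undo): buf='(empty)' undo_depth=0 redo_depth=2
After op 7 (type): buf='baz' undo_depth=1 redo_depth=0
After op 8 (delete): buf='(empty)' undo_depth=2 redo_depth=0
After op 9 (type): buf='bar' undo_depth=3 redo_depth=0
After op 10 (undo): buf='(empty)' undo_depth=2 redo_depth=1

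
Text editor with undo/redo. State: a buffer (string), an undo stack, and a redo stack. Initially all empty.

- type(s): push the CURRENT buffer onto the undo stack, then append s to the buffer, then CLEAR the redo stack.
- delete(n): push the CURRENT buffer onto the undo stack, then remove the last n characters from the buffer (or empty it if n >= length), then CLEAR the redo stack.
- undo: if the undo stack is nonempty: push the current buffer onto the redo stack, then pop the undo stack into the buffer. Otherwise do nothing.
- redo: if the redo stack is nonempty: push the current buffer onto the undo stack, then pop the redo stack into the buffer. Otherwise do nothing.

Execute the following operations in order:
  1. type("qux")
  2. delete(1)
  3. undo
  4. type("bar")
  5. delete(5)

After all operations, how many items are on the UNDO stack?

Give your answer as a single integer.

After op 1 (type): buf='qux' undo_depth=1 redo_depth=0
After op 2 (delete): buf='qu' undo_depth=2 redo_depth=0
After op 3 (undo): buf='qux' undo_depth=1 redo_depth=1
After op 4 (type): buf='quxbar' undo_depth=2 redo_depth=0
After op 5 (delete): buf='q' undo_depth=3 redo_depth=0

Answer: 3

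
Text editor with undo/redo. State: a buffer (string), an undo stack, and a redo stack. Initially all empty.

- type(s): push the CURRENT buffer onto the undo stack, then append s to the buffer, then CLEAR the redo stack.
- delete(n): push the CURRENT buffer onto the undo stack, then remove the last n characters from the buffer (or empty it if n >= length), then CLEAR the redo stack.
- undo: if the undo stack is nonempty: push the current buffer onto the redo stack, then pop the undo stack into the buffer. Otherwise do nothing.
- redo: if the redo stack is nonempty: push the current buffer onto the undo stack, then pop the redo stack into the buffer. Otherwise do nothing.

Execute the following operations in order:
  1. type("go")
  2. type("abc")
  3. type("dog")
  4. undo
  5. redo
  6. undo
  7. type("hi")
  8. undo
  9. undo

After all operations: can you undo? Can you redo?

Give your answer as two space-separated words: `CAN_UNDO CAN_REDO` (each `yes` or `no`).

Answer: yes yes

Derivation:
After op 1 (type): buf='go' undo_depth=1 redo_depth=0
After op 2 (type): buf='goabc' undo_depth=2 redo_depth=0
After op 3 (type): buf='goabcdog' undo_depth=3 redo_depth=0
After op 4 (undo): buf='goabc' undo_depth=2 redo_depth=1
After op 5 (redo): buf='goabcdog' undo_depth=3 redo_depth=0
After op 6 (undo): buf='goabc' undo_depth=2 redo_depth=1
After op 7 (type): buf='goabchi' undo_depth=3 redo_depth=0
After op 8 (undo): buf='goabc' undo_depth=2 redo_depth=1
After op 9 (undo): buf='go' undo_depth=1 redo_depth=2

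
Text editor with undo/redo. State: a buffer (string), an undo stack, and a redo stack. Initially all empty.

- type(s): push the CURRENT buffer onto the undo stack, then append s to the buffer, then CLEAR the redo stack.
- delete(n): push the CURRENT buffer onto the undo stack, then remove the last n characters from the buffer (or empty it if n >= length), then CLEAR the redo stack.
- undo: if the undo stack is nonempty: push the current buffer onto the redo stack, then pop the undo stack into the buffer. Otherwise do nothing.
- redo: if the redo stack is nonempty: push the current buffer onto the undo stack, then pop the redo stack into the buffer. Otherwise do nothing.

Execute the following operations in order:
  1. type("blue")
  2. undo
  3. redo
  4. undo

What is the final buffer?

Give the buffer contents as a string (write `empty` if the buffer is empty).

Answer: empty

Derivation:
After op 1 (type): buf='blue' undo_depth=1 redo_depth=0
After op 2 (undo): buf='(empty)' undo_depth=0 redo_depth=1
After op 3 (redo): buf='blue' undo_depth=1 redo_depth=0
After op 4 (undo): buf='(empty)' undo_depth=0 redo_depth=1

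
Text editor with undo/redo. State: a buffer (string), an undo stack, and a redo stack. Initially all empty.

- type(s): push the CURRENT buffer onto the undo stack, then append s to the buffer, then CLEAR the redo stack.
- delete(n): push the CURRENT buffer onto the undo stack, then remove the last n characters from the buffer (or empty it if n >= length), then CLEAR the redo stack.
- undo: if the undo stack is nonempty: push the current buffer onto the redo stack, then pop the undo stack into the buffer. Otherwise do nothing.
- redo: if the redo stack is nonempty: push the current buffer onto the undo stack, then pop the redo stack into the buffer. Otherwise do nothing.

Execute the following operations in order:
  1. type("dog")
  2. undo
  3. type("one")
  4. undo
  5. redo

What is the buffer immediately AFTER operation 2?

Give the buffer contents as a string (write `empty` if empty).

Answer: empty

Derivation:
After op 1 (type): buf='dog' undo_depth=1 redo_depth=0
After op 2 (undo): buf='(empty)' undo_depth=0 redo_depth=1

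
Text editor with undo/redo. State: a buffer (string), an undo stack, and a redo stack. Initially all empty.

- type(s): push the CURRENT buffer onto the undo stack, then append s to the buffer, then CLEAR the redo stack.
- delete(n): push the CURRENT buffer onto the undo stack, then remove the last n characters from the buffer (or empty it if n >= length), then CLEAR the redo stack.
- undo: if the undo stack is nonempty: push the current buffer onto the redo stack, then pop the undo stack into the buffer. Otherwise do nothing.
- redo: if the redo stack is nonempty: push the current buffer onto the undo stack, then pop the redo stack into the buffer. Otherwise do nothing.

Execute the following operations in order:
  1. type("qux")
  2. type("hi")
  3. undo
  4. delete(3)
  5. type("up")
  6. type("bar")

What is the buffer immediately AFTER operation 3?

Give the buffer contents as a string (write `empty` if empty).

After op 1 (type): buf='qux' undo_depth=1 redo_depth=0
After op 2 (type): buf='quxhi' undo_depth=2 redo_depth=0
After op 3 (undo): buf='qux' undo_depth=1 redo_depth=1

Answer: qux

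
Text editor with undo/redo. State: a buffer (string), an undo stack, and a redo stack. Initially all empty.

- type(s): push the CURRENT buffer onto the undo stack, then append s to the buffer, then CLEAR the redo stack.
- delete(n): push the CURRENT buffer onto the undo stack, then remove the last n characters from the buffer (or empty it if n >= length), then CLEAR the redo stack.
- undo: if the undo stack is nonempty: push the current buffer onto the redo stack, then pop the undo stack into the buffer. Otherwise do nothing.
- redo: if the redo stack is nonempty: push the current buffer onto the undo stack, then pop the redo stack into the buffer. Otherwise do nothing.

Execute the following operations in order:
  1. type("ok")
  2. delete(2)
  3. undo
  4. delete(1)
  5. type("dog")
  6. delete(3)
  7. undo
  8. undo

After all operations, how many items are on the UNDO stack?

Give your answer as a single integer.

After op 1 (type): buf='ok' undo_depth=1 redo_depth=0
After op 2 (delete): buf='(empty)' undo_depth=2 redo_depth=0
After op 3 (undo): buf='ok' undo_depth=1 redo_depth=1
After op 4 (delete): buf='o' undo_depth=2 redo_depth=0
After op 5 (type): buf='odog' undo_depth=3 redo_depth=0
After op 6 (delete): buf='o' undo_depth=4 redo_depth=0
After op 7 (undo): buf='odog' undo_depth=3 redo_depth=1
After op 8 (undo): buf='o' undo_depth=2 redo_depth=2

Answer: 2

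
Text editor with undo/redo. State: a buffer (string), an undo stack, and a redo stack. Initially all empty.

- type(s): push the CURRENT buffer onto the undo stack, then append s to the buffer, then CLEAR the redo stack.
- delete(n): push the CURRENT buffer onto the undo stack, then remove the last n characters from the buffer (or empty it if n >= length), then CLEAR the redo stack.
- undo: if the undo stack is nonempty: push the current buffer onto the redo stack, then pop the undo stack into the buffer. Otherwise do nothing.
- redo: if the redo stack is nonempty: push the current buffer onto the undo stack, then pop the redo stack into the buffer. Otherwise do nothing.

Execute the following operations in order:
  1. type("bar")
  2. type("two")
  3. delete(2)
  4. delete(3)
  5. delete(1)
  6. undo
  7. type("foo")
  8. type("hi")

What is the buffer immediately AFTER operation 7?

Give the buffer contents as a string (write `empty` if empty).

After op 1 (type): buf='bar' undo_depth=1 redo_depth=0
After op 2 (type): buf='bartwo' undo_depth=2 redo_depth=0
After op 3 (delete): buf='bart' undo_depth=3 redo_depth=0
After op 4 (delete): buf='b' undo_depth=4 redo_depth=0
After op 5 (delete): buf='(empty)' undo_depth=5 redo_depth=0
After op 6 (undo): buf='b' undo_depth=4 redo_depth=1
After op 7 (type): buf='bfoo' undo_depth=5 redo_depth=0

Answer: bfoo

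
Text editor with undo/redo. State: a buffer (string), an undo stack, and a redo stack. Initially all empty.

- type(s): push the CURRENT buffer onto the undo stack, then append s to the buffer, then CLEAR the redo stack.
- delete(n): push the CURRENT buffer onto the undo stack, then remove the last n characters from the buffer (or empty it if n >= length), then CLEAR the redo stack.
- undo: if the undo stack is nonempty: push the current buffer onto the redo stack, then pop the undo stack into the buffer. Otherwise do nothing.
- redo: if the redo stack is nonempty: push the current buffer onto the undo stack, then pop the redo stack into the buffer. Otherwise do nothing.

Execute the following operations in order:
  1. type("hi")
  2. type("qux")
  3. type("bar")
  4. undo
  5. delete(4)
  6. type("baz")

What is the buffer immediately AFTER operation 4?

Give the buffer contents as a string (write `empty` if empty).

After op 1 (type): buf='hi' undo_depth=1 redo_depth=0
After op 2 (type): buf='hiqux' undo_depth=2 redo_depth=0
After op 3 (type): buf='hiquxbar' undo_depth=3 redo_depth=0
After op 4 (undo): buf='hiqux' undo_depth=2 redo_depth=1

Answer: hiqux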